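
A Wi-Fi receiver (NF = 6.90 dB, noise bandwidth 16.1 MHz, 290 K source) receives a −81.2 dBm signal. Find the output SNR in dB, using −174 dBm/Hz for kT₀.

Noise floor: N = −174 + 10 log₁₀(B) + NF
10 log₁₀(1.61×10⁷) = 72.07 dB
N = −174 + 72.07 + 6.90 = −95.03 dBm
SNR = P_sig − N = −81.2 − (−95.03) = 13.83 dB → 13.8 dB

13.8 dB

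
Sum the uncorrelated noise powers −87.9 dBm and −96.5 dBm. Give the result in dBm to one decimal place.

Convert to linear, add, convert back:
P₁ = 1.62×10⁻¹² W, P₂ = 2.24×10⁻¹³ W
P_tot = 1.85×10⁻¹² W → 10 log₁₀(P_tot / 10⁻³) = −87.3 dBm

−87.3 dBm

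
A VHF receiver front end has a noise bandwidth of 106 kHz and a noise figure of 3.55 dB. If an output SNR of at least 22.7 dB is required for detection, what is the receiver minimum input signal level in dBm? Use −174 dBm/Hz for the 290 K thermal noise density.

−97.5 dBm

Sensitivity = −174 + 10 log₁₀(B) + NF + SNR_min
= −174 + 50.25 + 3.55 + 22.7
= −97.50 dBm → −97.5 dBm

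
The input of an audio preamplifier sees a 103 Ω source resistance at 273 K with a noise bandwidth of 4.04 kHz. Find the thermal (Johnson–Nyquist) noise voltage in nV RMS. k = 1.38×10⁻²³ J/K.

V_n = √(4kTRB)
4kTRB = 4 × 1.38×10⁻²³ × 273 × 1.03×10² × 4.04×10³ = 6.27×10⁻¹⁵ V²
V_n = √(6.27×10⁻¹⁵) = 7.92×10⁻⁸ V = 79.2 nV

79.2 nV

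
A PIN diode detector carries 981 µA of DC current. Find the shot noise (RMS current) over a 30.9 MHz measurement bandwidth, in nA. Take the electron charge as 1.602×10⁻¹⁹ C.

I_n = √(2qI·B)
2qI·B = 2 × 1.602×10⁻¹⁹ × 9.81×10⁻⁴ × 3.09×10⁷ = 9.71×10⁻¹⁵ A²
I_n = √(9.71×10⁻¹⁵) = 9.86×10⁻⁸ A = 98.6 nA

98.6 nA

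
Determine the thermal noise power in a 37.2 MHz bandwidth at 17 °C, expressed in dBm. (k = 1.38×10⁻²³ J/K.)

T = 17 °C + 273.15 = 290.15 K
P_n = kTB = 1.38×10⁻²³ × 290.15 × 3.72×10⁷ = 1.49×10⁻¹³ W
In dBm: 10 log₁₀(1.49×10⁻¹³ / 10⁻³) = −98.3 dBm

−98.3 dBm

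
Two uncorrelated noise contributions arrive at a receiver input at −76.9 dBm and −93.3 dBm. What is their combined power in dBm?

−76.8 dBm

Convert to linear, add, convert back:
P₁ = 2.04×10⁻¹¹ W, P₂ = 4.68×10⁻¹³ W
P_tot = 2.09×10⁻¹¹ W → 10 log₁₀(P_tot / 10⁻³) = −76.8 dBm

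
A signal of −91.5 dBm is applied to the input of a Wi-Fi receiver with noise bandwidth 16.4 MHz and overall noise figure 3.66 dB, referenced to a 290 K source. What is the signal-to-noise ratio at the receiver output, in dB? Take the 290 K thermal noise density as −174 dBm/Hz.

6.7 dB

Noise floor: N = −174 + 10 log₁₀(B) + NF
10 log₁₀(1.64×10⁷) = 72.15 dB
N = −174 + 72.15 + 3.66 = −98.19 dBm
SNR = P_sig − N = −91.5 − (−98.19) = 6.69 dB → 6.7 dB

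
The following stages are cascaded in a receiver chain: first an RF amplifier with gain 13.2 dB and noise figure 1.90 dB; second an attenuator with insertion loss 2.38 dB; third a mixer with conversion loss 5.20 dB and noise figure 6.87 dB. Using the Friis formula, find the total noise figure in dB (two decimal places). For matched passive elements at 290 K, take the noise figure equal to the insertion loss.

Convert to linear (a loss of L dB is a gain of −L dB): F_i = 10^(NF_i/10), G_i = 10^(G_i,dB/10)
  Stage 1: F_1 = 10^(1.90/10) = 1.549, G_1 = 10^(13.2/10) = 20.89
  Stage 2: F_2 = 10^(2.38/10) = 1.730, G_2 = 10^(−2.38/10) = 0.5781
  Stage 3: F_3 = 10^(6.87/10) = 4.864, G_3 = 10^(−5.20/10) = 0.3020
Friis cascade:
  F = 1.549 + (1.730 − 1)/20.89 + (4.864 − 1)/12.08 = 1.904
NF = 10 log₁₀(1.904) = 2.80 dB

2.80 dB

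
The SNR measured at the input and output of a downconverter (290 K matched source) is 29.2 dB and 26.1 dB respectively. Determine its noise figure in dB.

3.1 dB

NF (dB) = SNR_in(dB) − SNR_out(dB) when the source is at T₀
NF = 29.2 − 26.1 = 3.1 dB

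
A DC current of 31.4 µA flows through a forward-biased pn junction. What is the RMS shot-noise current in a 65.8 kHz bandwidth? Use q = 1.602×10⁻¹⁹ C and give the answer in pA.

I_n = √(2qI·B)
2qI·B = 2 × 1.602×10⁻¹⁹ × 3.14×10⁻⁵ × 6.58×10⁴ = 6.62×10⁻¹⁹ A²
I_n = √(6.62×10⁻¹⁹) = 8.14×10⁻¹⁰ A = 814 pA

814 pA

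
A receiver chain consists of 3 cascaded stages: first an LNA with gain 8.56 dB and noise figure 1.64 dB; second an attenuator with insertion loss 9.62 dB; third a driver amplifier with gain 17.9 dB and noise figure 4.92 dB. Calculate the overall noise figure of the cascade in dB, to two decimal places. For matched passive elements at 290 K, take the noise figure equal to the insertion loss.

Convert to linear (a loss of L dB is a gain of −L dB): F_i = 10^(NF_i/10), G_i = 10^(G_i,dB/10)
  Stage 1: F_1 = 10^(1.64/10) = 1.459, G_1 = 10^(8.56/10) = 7.178
  Stage 2: F_2 = 10^(9.62/10) = 9.162, G_2 = 10^(−9.62/10) = 0.1091
  Stage 3: F_3 = 10^(4.92/10) = 3.105, G_3 = 10^(17.9/10) = 61.66
Friis cascade:
  F = 1.459 + (9.162 − 1)/7.178 + (3.105 − 1)/0.7834 = 5.282
NF = 10 log₁₀(5.282) = 7.23 dB

7.23 dB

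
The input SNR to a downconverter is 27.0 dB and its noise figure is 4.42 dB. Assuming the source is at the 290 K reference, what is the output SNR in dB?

22.58 dB

By definition F = SNR_in/SNR_out, so in dB: SNR_out = SNR_in − NF
SNR_out = 27.0 − 4.42 = 22.58 dB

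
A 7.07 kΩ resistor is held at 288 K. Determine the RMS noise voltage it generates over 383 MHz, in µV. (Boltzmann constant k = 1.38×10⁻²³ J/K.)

V_n = √(4kTRB)
4kTRB = 4 × 1.38×10⁻²³ × 288 × 7.07×10³ × 3.83×10⁸ = 4.30×10⁻⁸ V²
V_n = √(4.30×10⁻⁸) = 2.07×10⁻⁴ V = 207 µV

207 µV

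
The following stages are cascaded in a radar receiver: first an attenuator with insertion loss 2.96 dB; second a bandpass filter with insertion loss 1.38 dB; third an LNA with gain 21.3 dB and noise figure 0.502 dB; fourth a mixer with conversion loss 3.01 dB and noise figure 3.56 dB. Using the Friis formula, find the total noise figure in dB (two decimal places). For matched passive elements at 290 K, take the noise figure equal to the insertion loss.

4.88 dB

Convert to linear (a loss of L dB is a gain of −L dB): F_i = 10^(NF_i/10), G_i = 10^(G_i,dB/10)
  Stage 1: F_1 = 10^(2.96/10) = 1.977, G_1 = 10^(−2.96/10) = 0.5058
  Stage 2: F_2 = 10^(1.38/10) = 1.374, G_2 = 10^(−1.38/10) = 0.7278
  Stage 3: F_3 = 10^(0.502/10) = 1.123, G_3 = 10^(21.3/10) = 134.9
  Stage 4: F_4 = 10^(3.56/10) = 2.270, G_4 = 10^(−3.01/10) = 0.5000
Friis cascade:
  F = 1.977 + (1.374 − 1)/0.5058 + (1.123 − 1)/0.3681 + (2.270 − 1)/49.66 = 3.075
NF = 10 log₁₀(3.075) = 4.88 dB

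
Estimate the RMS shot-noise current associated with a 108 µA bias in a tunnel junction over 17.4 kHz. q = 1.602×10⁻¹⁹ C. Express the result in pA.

776 pA

I_n = √(2qI·B)
2qI·B = 2 × 1.602×10⁻¹⁹ × 1.08×10⁻⁴ × 1.74×10⁴ = 6.02×10⁻¹⁹ A²
I_n = √(6.02×10⁻¹⁹) = 7.76×10⁻¹⁰ A = 776 pA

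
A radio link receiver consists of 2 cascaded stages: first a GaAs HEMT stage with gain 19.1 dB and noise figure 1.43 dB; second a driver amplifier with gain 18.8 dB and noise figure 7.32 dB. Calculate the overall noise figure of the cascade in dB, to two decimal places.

1.60 dB

Convert to linear (a loss of L dB is a gain of −L dB): F_i = 10^(NF_i/10), G_i = 10^(G_i,dB/10)
  Stage 1: F_1 = 10^(1.43/10) = 1.390, G_1 = 10^(19.1/10) = 81.28
  Stage 2: F_2 = 10^(7.32/10) = 5.395, G_2 = 10^(18.8/10) = 75.86
Friis cascade:
  F = 1.390 + (5.395 − 1)/81.28 = 1.444
NF = 10 log₁₀(1.444) = 1.60 dB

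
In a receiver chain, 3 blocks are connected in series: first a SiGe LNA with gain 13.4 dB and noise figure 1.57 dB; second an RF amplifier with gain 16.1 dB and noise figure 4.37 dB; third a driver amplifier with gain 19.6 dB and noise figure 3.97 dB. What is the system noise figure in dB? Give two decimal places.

Convert to linear (a loss of L dB is a gain of −L dB): F_i = 10^(NF_i/10), G_i = 10^(G_i,dB/10)
  Stage 1: F_1 = 10^(1.57/10) = 1.435, G_1 = 10^(13.4/10) = 21.88
  Stage 2: F_2 = 10^(4.37/10) = 2.735, G_2 = 10^(16.1/10) = 40.74
  Stage 3: F_3 = 10^(3.97/10) = 2.495, G_3 = 10^(19.6/10) = 91.20
Friis cascade:
  F = 1.435 + (2.735 − 1)/21.88 + (2.495 − 1)/891.3 = 1.516
NF = 10 log₁₀(1.516) = 1.81 dB

1.81 dB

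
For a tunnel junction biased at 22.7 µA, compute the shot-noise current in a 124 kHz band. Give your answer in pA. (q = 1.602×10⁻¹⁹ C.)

I_n = √(2qI·B)
2qI·B = 2 × 1.602×10⁻¹⁹ × 2.27×10⁻⁵ × 1.24×10⁵ = 9.02×10⁻¹⁹ A²
I_n = √(9.02×10⁻¹⁹) = 9.50×10⁻¹⁰ A = 950 pA

950 pA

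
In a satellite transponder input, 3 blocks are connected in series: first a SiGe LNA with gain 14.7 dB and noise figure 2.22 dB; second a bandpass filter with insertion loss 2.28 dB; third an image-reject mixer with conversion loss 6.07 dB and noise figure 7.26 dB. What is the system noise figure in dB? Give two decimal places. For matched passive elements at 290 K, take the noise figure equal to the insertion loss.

Convert to linear (a loss of L dB is a gain of −L dB): F_i = 10^(NF_i/10), G_i = 10^(G_i,dB/10)
  Stage 1: F_1 = 10^(2.22/10) = 1.667, G_1 = 10^(14.7/10) = 29.51
  Stage 2: F_2 = 10^(2.28/10) = 1.690, G_2 = 10^(−2.28/10) = 0.5916
  Stage 3: F_3 = 10^(7.26/10) = 5.321, G_3 = 10^(−6.07/10) = 0.2472
Friis cascade:
  F = 1.667 + (1.690 − 1)/29.51 + (5.321 − 1)/17.46 = 1.938
NF = 10 log₁₀(1.938) = 2.87 dB

2.87 dB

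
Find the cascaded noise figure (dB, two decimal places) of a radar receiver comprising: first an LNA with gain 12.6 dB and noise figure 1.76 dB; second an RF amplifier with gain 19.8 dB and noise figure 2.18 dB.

1.86 dB

Convert to linear (a loss of L dB is a gain of −L dB): F_i = 10^(NF_i/10), G_i = 10^(G_i,dB/10)
  Stage 1: F_1 = 10^(1.76/10) = 1.500, G_1 = 10^(12.6/10) = 18.20
  Stage 2: F_2 = 10^(2.18/10) = 1.652, G_2 = 10^(19.8/10) = 95.50
Friis cascade:
  F = 1.500 + (1.652 − 1)/18.20 = 1.536
NF = 10 log₁₀(1.536) = 1.86 dB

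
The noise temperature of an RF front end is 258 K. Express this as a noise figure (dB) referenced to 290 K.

F = 1 + T_e/T₀ = 1 + 258/290 = 1.88966
NF = 10 log₁₀(1.88966) = 2.76 dB

2.76 dB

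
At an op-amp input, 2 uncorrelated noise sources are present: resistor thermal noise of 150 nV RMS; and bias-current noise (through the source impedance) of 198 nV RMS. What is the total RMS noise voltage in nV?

Uncorrelated sources add in power (mean-square): V_tot = √(ΣV_i²)
V_tot = √[(1.50×10⁻⁷)² + (1.98×10⁻⁷)²] = 2.48×10⁻⁷ V = 248 nV

248 nV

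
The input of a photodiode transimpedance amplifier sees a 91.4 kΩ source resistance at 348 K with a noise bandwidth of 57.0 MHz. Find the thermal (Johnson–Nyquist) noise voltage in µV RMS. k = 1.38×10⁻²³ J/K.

V_n = √(4kTRB)
4kTRB = 4 × 1.38×10⁻²³ × 348 × 9.14×10⁴ × 5.70×10⁷ = 1.00×10⁻⁷ V²
V_n = √(1.00×10⁻⁷) = 3.16×10⁻⁴ V = 316 µV

316 µV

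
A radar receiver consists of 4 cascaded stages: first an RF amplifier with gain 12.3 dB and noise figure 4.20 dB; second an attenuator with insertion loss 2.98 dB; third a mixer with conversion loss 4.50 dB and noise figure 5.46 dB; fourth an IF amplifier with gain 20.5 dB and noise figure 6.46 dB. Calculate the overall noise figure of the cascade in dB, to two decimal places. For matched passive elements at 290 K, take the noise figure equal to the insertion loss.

Convert to linear (a loss of L dB is a gain of −L dB): F_i = 10^(NF_i/10), G_i = 10^(G_i,dB/10)
  Stage 1: F_1 = 10^(4.20/10) = 2.630, G_1 = 10^(12.3/10) = 16.98
  Stage 2: F_2 = 10^(2.98/10) = 1.986, G_2 = 10^(−2.98/10) = 0.5035
  Stage 3: F_3 = 10^(5.46/10) = 3.516, G_3 = 10^(−4.50/10) = 0.3548
  Stage 4: F_4 = 10^(6.46/10) = 4.426, G_4 = 10^(20.5/10) = 112.2
Friis cascade:
  F = 2.630 + (1.986 − 1)/16.98 + (3.516 − 1)/8.551 + (4.426 − 1)/3.034 = 4.112
NF = 10 log₁₀(4.112) = 6.14 dB

6.14 dB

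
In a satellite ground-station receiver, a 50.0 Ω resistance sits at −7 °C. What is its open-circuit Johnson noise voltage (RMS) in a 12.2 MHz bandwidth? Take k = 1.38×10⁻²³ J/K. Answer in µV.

2.99 µV

T = −7 °C + 273.15 = 266.15 K
V_n = √(4kTRB)
4kTRB = 4 × 1.38×10⁻²³ × 266.15 × 5.00×10¹ × 1.22×10⁷ = 8.96×10⁻¹² V²
V_n = √(8.96×10⁻¹²) = 2.99×10⁻⁶ V = 2.99 µV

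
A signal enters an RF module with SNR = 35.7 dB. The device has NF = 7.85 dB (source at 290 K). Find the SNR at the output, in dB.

By definition F = SNR_in/SNR_out, so in dB: SNR_out = SNR_in − NF
SNR_out = 35.7 − 7.85 = 27.85 dB

27.85 dB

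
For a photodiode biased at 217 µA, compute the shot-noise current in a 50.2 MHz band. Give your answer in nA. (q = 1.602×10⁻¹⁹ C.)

I_n = √(2qI·B)
2qI·B = 2 × 1.602×10⁻¹⁹ × 2.17×10⁻⁴ × 5.02×10⁷ = 3.49×10⁻¹⁵ A²
I_n = √(3.49×10⁻¹⁵) = 5.91×10⁻⁸ A = 59.1 nA

59.1 nA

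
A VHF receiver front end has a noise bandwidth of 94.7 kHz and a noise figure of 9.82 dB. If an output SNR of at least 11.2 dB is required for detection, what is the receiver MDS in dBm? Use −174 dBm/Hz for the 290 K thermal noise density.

Sensitivity = −174 + 10 log₁₀(B) + NF + SNR_min
= −174 + 49.76 + 9.82 + 11.2
= −103.22 dBm → −103.2 dBm

−103.2 dBm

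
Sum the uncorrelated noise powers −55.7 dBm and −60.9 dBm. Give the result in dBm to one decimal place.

−54.6 dBm

Convert to linear, add, convert back:
P₁ = 2.69×10⁻⁹ W, P₂ = 8.13×10⁻¹⁰ W
P_tot = 3.50×10⁻⁹ W → 10 log₁₀(P_tot / 10⁻³) = −54.6 dBm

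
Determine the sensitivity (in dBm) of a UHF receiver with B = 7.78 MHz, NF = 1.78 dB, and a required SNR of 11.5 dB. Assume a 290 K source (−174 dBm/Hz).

−91.8 dBm

Sensitivity = −174 + 10 log₁₀(B) + NF + SNR_min
= −174 + 68.91 + 1.78 + 11.5
= −91.81 dBm → −91.8 dBm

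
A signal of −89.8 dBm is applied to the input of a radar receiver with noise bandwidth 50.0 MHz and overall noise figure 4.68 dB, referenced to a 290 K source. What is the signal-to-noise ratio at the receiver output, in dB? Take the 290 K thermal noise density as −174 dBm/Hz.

2.5 dB

Noise floor: N = −174 + 10 log₁₀(B) + NF
10 log₁₀(5.00×10⁷) = 76.99 dB
N = −174 + 76.99 + 4.68 = −92.33 dBm
SNR = P_sig − N = −89.8 − (−92.33) = 2.53 dB → 2.5 dB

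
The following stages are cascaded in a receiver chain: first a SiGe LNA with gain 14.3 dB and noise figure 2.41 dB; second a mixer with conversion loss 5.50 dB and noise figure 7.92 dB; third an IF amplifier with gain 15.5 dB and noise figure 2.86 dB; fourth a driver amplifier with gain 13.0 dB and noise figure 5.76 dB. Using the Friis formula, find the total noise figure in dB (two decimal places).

3.16 dB

Convert to linear (a loss of L dB is a gain of −L dB): F_i = 10^(NF_i/10), G_i = 10^(G_i,dB/10)
  Stage 1: F_1 = 10^(2.41/10) = 1.742, G_1 = 10^(14.3/10) = 26.92
  Stage 2: F_2 = 10^(7.92/10) = 6.194, G_2 = 10^(−5.50/10) = 0.2818
  Stage 3: F_3 = 10^(2.86/10) = 1.932, G_3 = 10^(15.5/10) = 35.48
  Stage 4: F_4 = 10^(5.76/10) = 3.767, G_4 = 10^(13.0/10) = 19.95
Friis cascade:
  F = 1.742 + (6.194 − 1)/26.92 + (1.932 − 1)/7.586 + (3.767 − 1)/269.2 = 2.068
NF = 10 log₁₀(2.068) = 3.16 dB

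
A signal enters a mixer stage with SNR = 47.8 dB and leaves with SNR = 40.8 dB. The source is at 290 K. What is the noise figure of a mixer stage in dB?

7.0 dB

NF (dB) = SNR_in(dB) − SNR_out(dB) when the source is at T₀
NF = 47.8 − 40.8 = 7.0 dB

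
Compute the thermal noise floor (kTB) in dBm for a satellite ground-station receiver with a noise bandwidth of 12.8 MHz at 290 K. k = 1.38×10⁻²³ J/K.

−102.9 dBm

P_n = kTB = 1.38×10⁻²³ × 290 × 1.28×10⁷ = 5.12×10⁻¹⁴ W
In dBm: 10 log₁₀(5.12×10⁻¹⁴ / 10⁻³) = −102.9 dBm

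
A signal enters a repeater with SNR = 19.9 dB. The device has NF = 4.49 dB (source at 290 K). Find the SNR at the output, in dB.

15.41 dB

By definition F = SNR_in/SNR_out, so in dB: SNR_out = SNR_in − NF
SNR_out = 19.9 − 4.49 = 15.41 dB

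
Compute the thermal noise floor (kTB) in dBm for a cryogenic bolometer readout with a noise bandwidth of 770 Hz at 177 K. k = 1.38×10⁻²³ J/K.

P_n = kTB = 1.38×10⁻²³ × 177 × 7.70×10² = 1.88×10⁻¹⁸ W
In dBm: 10 log₁₀(1.88×10⁻¹⁸ / 10⁻³) = −147.3 dBm

−147.3 dBm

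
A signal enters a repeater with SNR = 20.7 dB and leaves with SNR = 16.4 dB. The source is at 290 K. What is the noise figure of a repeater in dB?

NF (dB) = SNR_in(dB) − SNR_out(dB) when the source is at T₀
NF = 20.7 − 16.4 = 4.3 dB

4.3 dB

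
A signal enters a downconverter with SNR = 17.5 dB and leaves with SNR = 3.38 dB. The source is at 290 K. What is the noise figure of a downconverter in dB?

14.12 dB

NF (dB) = SNR_in(dB) − SNR_out(dB) when the source is at T₀
NF = 17.5 − 3.38 = 14.12 dB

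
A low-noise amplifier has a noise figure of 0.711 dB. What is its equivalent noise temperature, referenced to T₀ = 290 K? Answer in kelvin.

51.6 K

F = 10^(0.711/10) = 1.17788
T_e = (F − 1)·T₀ = (1.17788 − 1) × 290 = 51.6 K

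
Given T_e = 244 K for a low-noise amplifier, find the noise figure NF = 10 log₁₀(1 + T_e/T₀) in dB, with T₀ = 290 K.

F = 1 + T_e/T₀ = 1 + 244/290 = 1.84138
NF = 10 log₁₀(1.84138) = 2.65 dB

2.65 dB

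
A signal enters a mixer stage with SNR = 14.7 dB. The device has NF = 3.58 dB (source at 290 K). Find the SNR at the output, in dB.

By definition F = SNR_in/SNR_out, so in dB: SNR_out = SNR_in − NF
SNR_out = 14.7 − 3.58 = 11.12 dB

11.12 dB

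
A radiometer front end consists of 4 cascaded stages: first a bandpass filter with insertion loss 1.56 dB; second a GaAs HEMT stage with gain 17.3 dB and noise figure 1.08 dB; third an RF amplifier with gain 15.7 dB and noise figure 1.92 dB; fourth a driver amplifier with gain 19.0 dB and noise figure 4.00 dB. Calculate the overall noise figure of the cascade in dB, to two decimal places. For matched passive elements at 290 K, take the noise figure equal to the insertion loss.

Convert to linear (a loss of L dB is a gain of −L dB): F_i = 10^(NF_i/10), G_i = 10^(G_i,dB/10)
  Stage 1: F_1 = 10^(1.56/10) = 1.432, G_1 = 10^(−1.56/10) = 0.6982
  Stage 2: F_2 = 10^(1.08/10) = 1.282, G_2 = 10^(17.3/10) = 53.70
  Stage 3: F_3 = 10^(1.92/10) = 1.556, G_3 = 10^(15.7/10) = 37.15
  Stage 4: F_4 = 10^(4.00/10) = 2.512, G_4 = 10^(19.0/10) = 79.43
Friis cascade:
  F = 1.432 + (1.282 − 1)/0.6982 + (1.556 − 1)/37.50 + (2.512 − 1)/1393 = 1.852
NF = 10 log₁₀(1.852) = 2.68 dB

2.68 dB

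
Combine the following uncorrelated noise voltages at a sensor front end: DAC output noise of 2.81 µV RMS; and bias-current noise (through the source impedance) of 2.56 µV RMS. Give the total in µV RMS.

3.80 µV

Uncorrelated sources add in power (mean-square): V_tot = √(ΣV_i²)
V_tot = √[(2.81×10⁻⁶)² + (2.56×10⁻⁶)²] = 3.80×10⁻⁶ V = 3.80 µV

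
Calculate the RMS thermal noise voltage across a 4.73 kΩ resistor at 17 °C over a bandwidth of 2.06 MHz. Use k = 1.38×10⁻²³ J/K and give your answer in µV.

T = 17 °C + 273.15 = 290.15 K
V_n = √(4kTRB)
4kTRB = 4 × 1.38×10⁻²³ × 290.15 × 4.73×10³ × 2.06×10⁶ = 1.56×10⁻¹⁰ V²
V_n = √(1.56×10⁻¹⁰) = 1.25×10⁻⁵ V = 12.5 µV

12.5 µV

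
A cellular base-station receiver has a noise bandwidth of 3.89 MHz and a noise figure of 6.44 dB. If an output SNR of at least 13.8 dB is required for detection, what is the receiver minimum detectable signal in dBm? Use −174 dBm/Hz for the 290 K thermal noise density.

−87.9 dBm

Sensitivity = −174 + 10 log₁₀(B) + NF + SNR_min
= −174 + 65.9 + 6.44 + 13.8
= −87.86 dBm → −87.9 dBm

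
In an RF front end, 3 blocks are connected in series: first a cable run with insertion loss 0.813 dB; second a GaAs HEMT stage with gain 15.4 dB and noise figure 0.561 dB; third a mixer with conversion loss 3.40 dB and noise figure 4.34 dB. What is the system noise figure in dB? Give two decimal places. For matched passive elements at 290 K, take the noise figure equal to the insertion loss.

Convert to linear (a loss of L dB is a gain of −L dB): F_i = 10^(NF_i/10), G_i = 10^(G_i,dB/10)
  Stage 1: F_1 = 10^(0.813/10) = 1.206, G_1 = 10^(−0.813/10) = 0.8293
  Stage 2: F_2 = 10^(0.561/10) = 1.138, G_2 = 10^(15.4/10) = 34.67
  Stage 3: F_3 = 10^(4.34/10) = 2.716, G_3 = 10^(−3.40/10) = 0.4571
Friis cascade:
  F = 1.206 + (1.138 − 1)/0.8293 + (2.716 − 1)/28.75 = 1.432
NF = 10 log₁₀(1.432) = 1.56 dB

1.56 dB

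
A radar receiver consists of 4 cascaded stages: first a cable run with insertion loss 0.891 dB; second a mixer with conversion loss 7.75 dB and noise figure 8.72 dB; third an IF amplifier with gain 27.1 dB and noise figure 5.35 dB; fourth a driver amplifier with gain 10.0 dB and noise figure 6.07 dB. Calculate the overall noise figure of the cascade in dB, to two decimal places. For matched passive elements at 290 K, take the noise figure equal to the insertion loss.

Convert to linear (a loss of L dB is a gain of −L dB): F_i = 10^(NF_i/10), G_i = 10^(G_i,dB/10)
  Stage 1: F_1 = 10^(0.891/10) = 1.228, G_1 = 10^(−0.891/10) = 0.8145
  Stage 2: F_2 = 10^(8.72/10) = 7.447, G_2 = 10^(−7.75/10) = 0.1679
  Stage 3: F_3 = 10^(5.35/10) = 3.428, G_3 = 10^(27.1/10) = 512.9
  Stage 4: F_4 = 10^(6.07/10) = 4.046, G_4 = 10^(10.0/10) = 10.00
Friis cascade:
  F = 1.228 + (7.447 − 1)/0.8145 + (3.428 − 1)/0.1367 + (4.046 − 1)/70.13 = 26.94
NF = 10 log₁₀(26.94) = 14.30 dB

14.30 dB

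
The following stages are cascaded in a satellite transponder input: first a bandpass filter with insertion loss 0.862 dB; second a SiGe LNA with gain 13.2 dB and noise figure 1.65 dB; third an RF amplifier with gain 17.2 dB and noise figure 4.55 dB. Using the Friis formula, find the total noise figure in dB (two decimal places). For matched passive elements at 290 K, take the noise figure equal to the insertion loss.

Convert to linear (a loss of L dB is a gain of −L dB): F_i = 10^(NF_i/10), G_i = 10^(G_i,dB/10)
  Stage 1: F_1 = 10^(0.862/10) = 1.220, G_1 = 10^(−0.862/10) = 0.8200
  Stage 2: F_2 = 10^(1.65/10) = 1.462, G_2 = 10^(13.2/10) = 20.89
  Stage 3: F_3 = 10^(4.55/10) = 2.851, G_3 = 10^(17.2/10) = 52.48
Friis cascade:
  F = 1.220 + (1.462 − 1)/0.8200 + (2.851 − 1)/17.13 = 1.891
NF = 10 log₁₀(1.891) = 2.77 dB

2.77 dB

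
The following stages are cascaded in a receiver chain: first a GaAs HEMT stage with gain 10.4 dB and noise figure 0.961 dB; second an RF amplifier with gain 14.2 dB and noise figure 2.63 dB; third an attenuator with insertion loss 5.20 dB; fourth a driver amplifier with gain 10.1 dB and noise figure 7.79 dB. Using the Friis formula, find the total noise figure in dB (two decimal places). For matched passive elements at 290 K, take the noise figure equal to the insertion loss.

Convert to linear (a loss of L dB is a gain of −L dB): F_i = 10^(NF_i/10), G_i = 10^(G_i,dB/10)
  Stage 1: F_1 = 10^(0.961/10) = 1.248, G_1 = 10^(10.4/10) = 10.96
  Stage 2: F_2 = 10^(2.63/10) = 1.832, G_2 = 10^(14.2/10) = 26.30
  Stage 3: F_3 = 10^(5.20/10) = 3.311, G_3 = 10^(−5.20/10) = 0.3020
  Stage 4: F_4 = 10^(7.79/10) = 6.012, G_4 = 10^(10.1/10) = 10.23
Friis cascade:
  F = 1.248 + (1.832 − 1)/10.96 + (3.311 − 1)/288.4 + (6.012 − 1)/87.10 = 1.389
NF = 10 log₁₀(1.389) = 1.43 dB

1.43 dB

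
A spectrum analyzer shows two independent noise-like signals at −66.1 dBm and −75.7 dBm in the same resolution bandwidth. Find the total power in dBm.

Convert to linear, add, convert back:
P₁ = 2.45×10⁻¹⁰ W, P₂ = 2.69×10⁻¹¹ W
P_tot = 2.72×10⁻¹⁰ W → 10 log₁₀(P_tot / 10⁻³) = −65.6 dBm

−65.6 dBm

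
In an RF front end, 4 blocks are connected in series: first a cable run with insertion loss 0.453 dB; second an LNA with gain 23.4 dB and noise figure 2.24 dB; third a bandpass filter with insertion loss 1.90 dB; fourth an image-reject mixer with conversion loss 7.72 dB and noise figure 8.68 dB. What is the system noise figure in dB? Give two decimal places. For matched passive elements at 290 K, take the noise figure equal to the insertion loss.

2.81 dB

Convert to linear (a loss of L dB is a gain of −L dB): F_i = 10^(NF_i/10), G_i = 10^(G_i,dB/10)
  Stage 1: F_1 = 10^(0.453/10) = 1.110, G_1 = 10^(−0.453/10) = 0.9009
  Stage 2: F_2 = 10^(2.24/10) = 1.675, G_2 = 10^(23.4/10) = 218.8
  Stage 3: F_3 = 10^(1.90/10) = 1.549, G_3 = 10^(−1.90/10) = 0.6457
  Stage 4: F_4 = 10^(8.68/10) = 7.379, G_4 = 10^(−7.72/10) = 0.1690
Friis cascade:
  F = 1.110 + (1.675 − 1)/0.9009 + (1.549 − 1)/197.1 + (7.379 − 1)/127.3 = 1.912
NF = 10 log₁₀(1.912) = 2.81 dB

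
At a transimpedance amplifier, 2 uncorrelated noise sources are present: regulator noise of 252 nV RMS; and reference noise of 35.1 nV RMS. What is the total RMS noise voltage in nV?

Uncorrelated sources add in power (mean-square): V_tot = √(ΣV_i²)
V_tot = √[(2.52×10⁻⁷)² + (3.51×10⁻⁸)²] = 2.54×10⁻⁷ V = 254 nV

254 nV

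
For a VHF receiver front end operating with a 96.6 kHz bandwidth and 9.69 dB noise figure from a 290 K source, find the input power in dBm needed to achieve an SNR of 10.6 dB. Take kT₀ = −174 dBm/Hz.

−103.9 dBm

Sensitivity = −174 + 10 log₁₀(B) + NF + SNR_min
= −174 + 49.85 + 9.69 + 10.6
= −103.86 dBm → −103.9 dBm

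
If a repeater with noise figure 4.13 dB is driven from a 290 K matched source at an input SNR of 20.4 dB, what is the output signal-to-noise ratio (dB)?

16.27 dB

By definition F = SNR_in/SNR_out, so in dB: SNR_out = SNR_in − NF
SNR_out = 20.4 − 4.13 = 16.27 dB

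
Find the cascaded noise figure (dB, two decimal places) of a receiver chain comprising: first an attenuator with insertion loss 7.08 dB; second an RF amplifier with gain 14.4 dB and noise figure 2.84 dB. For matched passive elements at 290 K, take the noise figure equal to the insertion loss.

9.92 dB

Convert to linear (a loss of L dB is a gain of −L dB): F_i = 10^(NF_i/10), G_i = 10^(G_i,dB/10)
  Stage 1: F_1 = 10^(7.08/10) = 5.105, G_1 = 10^(−7.08/10) = 0.1959
  Stage 2: F_2 = 10^(2.84/10) = 1.923, G_2 = 10^(14.4/10) = 27.54
Friis cascade:
  F = 5.105 + (1.923 − 1)/0.1959 = 9.817
NF = 10 log₁₀(9.817) = 9.92 dB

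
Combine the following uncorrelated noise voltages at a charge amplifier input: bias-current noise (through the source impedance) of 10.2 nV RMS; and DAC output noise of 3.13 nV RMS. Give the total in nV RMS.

10.7 nV

Uncorrelated sources add in power (mean-square): V_tot = √(ΣV_i²)
V_tot = √[(1.02×10⁻⁸)² + (3.13×10⁻⁹)²] = 1.07×10⁻⁸ V = 10.7 nV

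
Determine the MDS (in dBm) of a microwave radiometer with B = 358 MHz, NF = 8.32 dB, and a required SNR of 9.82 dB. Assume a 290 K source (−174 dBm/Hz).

−70.3 dBm

Sensitivity = −174 + 10 log₁₀(B) + NF + SNR_min
= −174 + 85.54 + 8.32 + 9.82
= −70.32 dBm → −70.3 dBm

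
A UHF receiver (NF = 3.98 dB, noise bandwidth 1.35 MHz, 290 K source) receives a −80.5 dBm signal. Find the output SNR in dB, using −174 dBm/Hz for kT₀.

Noise floor: N = −174 + 10 log₁₀(B) + NF
10 log₁₀(1.35×10⁶) = 61.3 dB
N = −174 + 61.3 + 3.98 = −108.72 dBm
SNR = P_sig − N = −80.5 − (−108.72) = 28.22 dB → 28.2 dB

28.2 dB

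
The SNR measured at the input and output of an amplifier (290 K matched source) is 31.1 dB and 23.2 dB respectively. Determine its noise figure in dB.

NF (dB) = SNR_in(dB) − SNR_out(dB) when the source is at T₀
NF = 31.1 − 23.2 = 7.9 dB

7.9 dB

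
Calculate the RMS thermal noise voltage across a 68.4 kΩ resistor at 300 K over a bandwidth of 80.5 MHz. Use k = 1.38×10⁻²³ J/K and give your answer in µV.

V_n = √(4kTRB)
4kTRB = 4 × 1.38×10⁻²³ × 300 × 6.84×10⁴ × 8.05×10⁷ = 9.12×10⁻⁸ V²
V_n = √(9.12×10⁻⁸) = 3.02×10⁻⁴ V = 302 µV

302 µV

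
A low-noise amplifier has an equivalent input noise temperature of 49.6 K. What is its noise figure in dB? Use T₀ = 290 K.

F = 1 + T_e/T₀ = 1 + 49.6/290 = 1.17103
NF = 10 log₁₀(1.17103) = 0.686 dB

0.686 dB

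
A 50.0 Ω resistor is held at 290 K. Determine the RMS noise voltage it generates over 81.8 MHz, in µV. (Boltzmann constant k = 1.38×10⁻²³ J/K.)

V_n = √(4kTRB)
4kTRB = 4 × 1.38×10⁻²³ × 290 × 5.00×10¹ × 8.18×10⁷ = 6.55×10⁻¹¹ V²
V_n = √(6.55×10⁻¹¹) = 8.09×10⁻⁶ V = 8.09 µV

8.09 µV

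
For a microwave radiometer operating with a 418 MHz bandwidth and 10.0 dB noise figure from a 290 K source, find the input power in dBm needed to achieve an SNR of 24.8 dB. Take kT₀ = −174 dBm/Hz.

−53.0 dBm

Sensitivity = −174 + 10 log₁₀(B) + NF + SNR_min
= −174 + 86.21 + 10.0 + 24.8
= −52.99 dBm → −53.0 dBm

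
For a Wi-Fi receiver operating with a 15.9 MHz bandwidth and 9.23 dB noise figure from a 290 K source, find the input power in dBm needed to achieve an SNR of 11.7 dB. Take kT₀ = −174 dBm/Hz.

Sensitivity = −174 + 10 log₁₀(B) + NF + SNR_min
= −174 + 72.01 + 9.23 + 11.7
= −81.06 dBm → −81.1 dBm

−81.1 dBm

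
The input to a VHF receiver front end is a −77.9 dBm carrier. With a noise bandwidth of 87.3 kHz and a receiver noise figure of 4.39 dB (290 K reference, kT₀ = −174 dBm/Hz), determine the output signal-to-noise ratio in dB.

Noise floor: N = −174 + 10 log₁₀(B) + NF
10 log₁₀(8.73×10⁴) = 49.41 dB
N = −174 + 49.41 + 4.39 = −120.20 dBm
SNR = P_sig − N = −77.9 − (−120.20) = 42.30 dB → 42.3 dB

42.3 dB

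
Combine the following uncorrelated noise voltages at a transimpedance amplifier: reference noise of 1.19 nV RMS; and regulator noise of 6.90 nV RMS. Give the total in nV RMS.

7.00 nV

Uncorrelated sources add in power (mean-square): V_tot = √(ΣV_i²)
V_tot = √[(1.19×10⁻⁹)² + (6.90×10⁻⁹)²] = 7.00×10⁻⁹ V = 7.00 nV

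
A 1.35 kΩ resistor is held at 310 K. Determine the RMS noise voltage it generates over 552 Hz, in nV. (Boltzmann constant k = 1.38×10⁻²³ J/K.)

V_n = √(4kTRB)
4kTRB = 4 × 1.38×10⁻²³ × 310 × 1.35×10³ × 5.52×10² = 1.28×10⁻¹⁴ V²
V_n = √(1.28×10⁻¹⁴) = 1.13×10⁻⁷ V = 113 nV

113 nV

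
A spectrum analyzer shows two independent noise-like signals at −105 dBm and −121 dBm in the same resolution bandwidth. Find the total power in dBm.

Convert to linear, add, convert back:
P₁ = 3.16×10⁻¹⁴ W, P₂ = 7.94×10⁻¹⁶ W
P_tot = 3.24×10⁻¹⁴ W → 10 log₁₀(P_tot / 10⁻³) = −104.9 dBm

−104.9 dBm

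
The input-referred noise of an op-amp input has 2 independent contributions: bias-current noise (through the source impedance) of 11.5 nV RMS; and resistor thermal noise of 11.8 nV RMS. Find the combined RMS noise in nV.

16.5 nV

Uncorrelated sources add in power (mean-square): V_tot = √(ΣV_i²)
V_tot = √[(1.15×10⁻⁸)² + (1.18×10⁻⁸)²] = 1.65×10⁻⁸ V = 16.5 nV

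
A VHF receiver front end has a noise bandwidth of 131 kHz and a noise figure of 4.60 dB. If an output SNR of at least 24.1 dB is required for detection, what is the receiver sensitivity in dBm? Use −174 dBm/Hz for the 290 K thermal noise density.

Sensitivity = −174 + 10 log₁₀(B) + NF + SNR_min
= −174 + 51.17 + 4.60 + 24.1
= −94.13 dBm → −94.1 dBm

−94.1 dBm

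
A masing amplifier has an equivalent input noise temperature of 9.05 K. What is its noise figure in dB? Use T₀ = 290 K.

F = 1 + T_e/T₀ = 1 + 9.05/290 = 1.03121
NF = 10 log₁₀(1.03121) = 0.133 dB

0.133 dB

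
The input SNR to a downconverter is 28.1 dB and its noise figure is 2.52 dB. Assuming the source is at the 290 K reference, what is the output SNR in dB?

By definition F = SNR_in/SNR_out, so in dB: SNR_out = SNR_in − NF
SNR_out = 28.1 − 2.52 = 25.58 dB

25.58 dB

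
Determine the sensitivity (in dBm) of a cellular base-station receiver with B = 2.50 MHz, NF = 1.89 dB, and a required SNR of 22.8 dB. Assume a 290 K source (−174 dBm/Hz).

−85.3 dBm

Sensitivity = −174 + 10 log₁₀(B) + NF + SNR_min
= −174 + 63.98 + 1.89 + 22.8
= −85.33 dBm → −85.3 dBm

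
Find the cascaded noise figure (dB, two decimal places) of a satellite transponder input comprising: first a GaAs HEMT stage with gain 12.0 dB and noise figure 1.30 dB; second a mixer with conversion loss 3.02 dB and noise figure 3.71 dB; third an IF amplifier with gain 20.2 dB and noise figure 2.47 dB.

1.85 dB

Convert to linear (a loss of L dB is a gain of −L dB): F_i = 10^(NF_i/10), G_i = 10^(G_i,dB/10)
  Stage 1: F_1 = 10^(1.30/10) = 1.349, G_1 = 10^(12.0/10) = 15.85
  Stage 2: F_2 = 10^(3.71/10) = 2.350, G_2 = 10^(−3.02/10) = 0.4989
  Stage 3: F_3 = 10^(2.47/10) = 1.766, G_3 = 10^(20.2/10) = 104.7
Friis cascade:
  F = 1.349 + (2.350 − 1)/15.85 + (1.766 − 1)/7.907 = 1.531
NF = 10 log₁₀(1.531) = 1.85 dB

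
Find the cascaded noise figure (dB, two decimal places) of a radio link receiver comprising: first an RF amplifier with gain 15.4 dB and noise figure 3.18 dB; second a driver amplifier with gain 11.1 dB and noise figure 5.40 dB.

3.33 dB

Convert to linear (a loss of L dB is a gain of −L dB): F_i = 10^(NF_i/10), G_i = 10^(G_i,dB/10)
  Stage 1: F_1 = 10^(3.18/10) = 2.080, G_1 = 10^(15.4/10) = 34.67
  Stage 2: F_2 = 10^(5.40/10) = 3.467, G_2 = 10^(11.1/10) = 12.88
Friis cascade:
  F = 2.080 + (3.467 − 1)/34.67 = 2.151
NF = 10 log₁₀(2.151) = 3.33 dB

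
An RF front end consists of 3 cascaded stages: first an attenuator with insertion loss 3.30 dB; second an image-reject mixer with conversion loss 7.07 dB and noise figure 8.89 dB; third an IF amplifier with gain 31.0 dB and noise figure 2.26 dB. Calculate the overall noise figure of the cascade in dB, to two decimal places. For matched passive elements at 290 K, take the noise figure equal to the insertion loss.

13.80 dB

Convert to linear (a loss of L dB is a gain of −L dB): F_i = 10^(NF_i/10), G_i = 10^(G_i,dB/10)
  Stage 1: F_1 = 10^(3.30/10) = 2.138, G_1 = 10^(−3.30/10) = 0.4677
  Stage 2: F_2 = 10^(8.89/10) = 7.745, G_2 = 10^(−7.07/10) = 0.1963
  Stage 3: F_3 = 10^(2.26/10) = 1.683, G_3 = 10^(31.0/10) = 1259
Friis cascade:
  F = 2.138 + (7.745 − 1)/0.4677 + (1.683 − 1)/0.09183 = 23.99
NF = 10 log₁₀(23.99) = 13.80 dB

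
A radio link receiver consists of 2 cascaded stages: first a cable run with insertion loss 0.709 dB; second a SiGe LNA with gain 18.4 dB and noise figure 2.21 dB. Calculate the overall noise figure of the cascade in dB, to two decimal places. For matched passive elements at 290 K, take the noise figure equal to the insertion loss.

Convert to linear (a loss of L dB is a gain of −L dB): F_i = 10^(NF_i/10), G_i = 10^(G_i,dB/10)
  Stage 1: F_1 = 10^(0.709/10) = 1.177, G_1 = 10^(−0.709/10) = 0.8494
  Stage 2: F_2 = 10^(2.21/10) = 1.663, G_2 = 10^(18.4/10) = 69.18
Friis cascade:
  F = 1.177 + (1.663 − 1)/0.8494 = 1.958
NF = 10 log₁₀(1.958) = 2.92 dB

2.92 dB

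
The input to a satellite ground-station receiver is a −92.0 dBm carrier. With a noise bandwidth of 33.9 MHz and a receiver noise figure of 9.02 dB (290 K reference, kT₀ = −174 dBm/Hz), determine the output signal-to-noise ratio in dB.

Noise floor: N = −174 + 10 log₁₀(B) + NF
10 log₁₀(3.39×10⁷) = 75.3 dB
N = −174 + 75.3 + 9.02 = −89.68 dBm
SNR = P_sig − N = −92.0 − (−89.68) = −2.32 dB → −2.3 dB

−2.3 dB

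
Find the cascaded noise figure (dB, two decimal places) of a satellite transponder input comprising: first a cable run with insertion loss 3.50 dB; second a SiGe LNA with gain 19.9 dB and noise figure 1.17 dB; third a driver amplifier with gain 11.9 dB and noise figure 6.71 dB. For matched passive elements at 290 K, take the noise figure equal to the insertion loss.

Convert to linear (a loss of L dB is a gain of −L dB): F_i = 10^(NF_i/10), G_i = 10^(G_i,dB/10)
  Stage 1: F_1 = 10^(3.50/10) = 2.239, G_1 = 10^(−3.50/10) = 0.4467
  Stage 2: F_2 = 10^(1.17/10) = 1.309, G_2 = 10^(19.9/10) = 97.72
  Stage 3: F_3 = 10^(6.71/10) = 4.688, G_3 = 10^(11.9/10) = 15.49
Friis cascade:
  F = 2.239 + (1.309 − 1)/0.4467 + (4.688 − 1)/43.65 = 3.015
NF = 10 log₁₀(3.015) = 4.79 dB

4.79 dB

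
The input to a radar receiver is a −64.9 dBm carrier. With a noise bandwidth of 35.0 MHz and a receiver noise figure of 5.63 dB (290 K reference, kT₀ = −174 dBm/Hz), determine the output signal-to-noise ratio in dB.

Noise floor: N = −174 + 10 log₁₀(B) + NF
10 log₁₀(3.50×10⁷) = 75.44 dB
N = −174 + 75.44 + 5.63 = −92.93 dBm
SNR = P_sig − N = −64.9 − (−92.93) = 28.03 dB → 28.0 dB

28.0 dB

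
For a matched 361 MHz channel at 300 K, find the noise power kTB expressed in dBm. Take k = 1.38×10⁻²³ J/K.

P_n = kTB = 1.38×10⁻²³ × 300 × 3.61×10⁸ = 1.49×10⁻¹² W
In dBm: 10 log₁₀(1.49×10⁻¹² / 10⁻³) = −88.3 dBm

−88.3 dBm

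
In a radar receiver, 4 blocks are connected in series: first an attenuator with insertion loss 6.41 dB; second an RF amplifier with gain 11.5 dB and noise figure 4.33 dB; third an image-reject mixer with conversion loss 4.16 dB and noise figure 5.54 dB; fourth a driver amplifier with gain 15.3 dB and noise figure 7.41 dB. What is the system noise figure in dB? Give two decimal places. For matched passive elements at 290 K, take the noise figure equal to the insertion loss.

12.12 dB

Convert to linear (a loss of L dB is a gain of −L dB): F_i = 10^(NF_i/10), G_i = 10^(G_i,dB/10)
  Stage 1: F_1 = 10^(6.41/10) = 4.375, G_1 = 10^(−6.41/10) = 0.2286
  Stage 2: F_2 = 10^(4.33/10) = 2.710, G_2 = 10^(11.5/10) = 14.13
  Stage 3: F_3 = 10^(5.54/10) = 3.581, G_3 = 10^(−4.16/10) = 0.3837
  Stage 4: F_4 = 10^(7.41/10) = 5.508, G_4 = 10^(15.3/10) = 33.88
Friis cascade:
  F = 4.375 + (2.710 − 1)/0.2286 + (3.581 − 1)/3.228 + (5.508 − 1)/1.239 = 16.30
NF = 10 log₁₀(16.30) = 12.12 dB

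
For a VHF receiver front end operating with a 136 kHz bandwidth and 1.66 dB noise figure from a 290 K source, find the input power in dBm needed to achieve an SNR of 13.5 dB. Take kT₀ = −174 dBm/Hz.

−107.5 dBm

Sensitivity = −174 + 10 log₁₀(B) + NF + SNR_min
= −174 + 51.34 + 1.66 + 13.5
= −107.50 dBm → −107.5 dBm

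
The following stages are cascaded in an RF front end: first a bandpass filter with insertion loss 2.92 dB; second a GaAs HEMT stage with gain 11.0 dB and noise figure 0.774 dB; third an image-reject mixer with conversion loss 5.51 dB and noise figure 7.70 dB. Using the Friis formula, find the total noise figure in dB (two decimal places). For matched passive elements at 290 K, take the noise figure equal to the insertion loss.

4.92 dB

Convert to linear (a loss of L dB is a gain of −L dB): F_i = 10^(NF_i/10), G_i = 10^(G_i,dB/10)
  Stage 1: F_1 = 10^(2.92/10) = 1.959, G_1 = 10^(−2.92/10) = 0.5105
  Stage 2: F_2 = 10^(0.774/10) = 1.195, G_2 = 10^(11.0/10) = 12.59
  Stage 3: F_3 = 10^(7.70/10) = 5.888, G_3 = 10^(−5.51/10) = 0.2812
Friis cascade:
  F = 1.959 + (1.195 − 1)/0.5105 + (5.888 − 1)/6.427 = 3.102
NF = 10 log₁₀(3.102) = 4.92 dB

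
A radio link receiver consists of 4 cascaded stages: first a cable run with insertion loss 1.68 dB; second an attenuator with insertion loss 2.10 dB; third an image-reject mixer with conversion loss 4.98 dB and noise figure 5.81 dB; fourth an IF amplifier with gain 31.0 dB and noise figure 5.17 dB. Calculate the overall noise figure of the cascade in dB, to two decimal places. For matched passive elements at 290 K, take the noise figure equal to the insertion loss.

14.20 dB

Convert to linear (a loss of L dB is a gain of −L dB): F_i = 10^(NF_i/10), G_i = 10^(G_i,dB/10)
  Stage 1: F_1 = 10^(1.68/10) = 1.472, G_1 = 10^(−1.68/10) = 0.6792
  Stage 2: F_2 = 10^(2.10/10) = 1.622, G_2 = 10^(−2.10/10) = 0.6166
  Stage 3: F_3 = 10^(5.81/10) = 3.811, G_3 = 10^(−4.98/10) = 0.3177
  Stage 4: F_4 = 10^(5.17/10) = 3.289, G_4 = 10^(31.0/10) = 1259
Friis cascade:
  F = 1.472 + (1.622 − 1)/0.6792 + (3.811 − 1)/0.4188 + (3.289 − 1)/0.1330 = 26.30
NF = 10 log₁₀(26.30) = 14.20 dB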